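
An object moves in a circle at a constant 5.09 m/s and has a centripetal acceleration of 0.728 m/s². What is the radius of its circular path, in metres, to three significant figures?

35.6 m

a_c = v²/r ⇒ r = v²/a_c = (5.09)²/0.728 = 25.91/0.728 = 35.59 m.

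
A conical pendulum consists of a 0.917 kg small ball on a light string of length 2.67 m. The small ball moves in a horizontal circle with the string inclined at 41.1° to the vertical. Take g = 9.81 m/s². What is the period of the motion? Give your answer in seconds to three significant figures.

r = L sinθ = 1.755 m. From T sinθ = mω²r and T cosθ = mg: tanθ = ω²r/g, so ω² = g tanθ / r = g/(L cosθ).
ω = √(g/(L cosθ)) = √(9.81/(2.67 × 0.7536)) = √4.876 = 2.208 rad/s.
Period = 2π/ω = 2.846 s.

2.85 s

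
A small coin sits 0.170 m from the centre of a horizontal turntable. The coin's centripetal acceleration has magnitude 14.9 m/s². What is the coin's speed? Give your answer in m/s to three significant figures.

1.59 m/s

a_c = v²/r ⇒ v = √(a_c · r) = √(14.9 × 0.170) = √2.533 = 1.592 m/s.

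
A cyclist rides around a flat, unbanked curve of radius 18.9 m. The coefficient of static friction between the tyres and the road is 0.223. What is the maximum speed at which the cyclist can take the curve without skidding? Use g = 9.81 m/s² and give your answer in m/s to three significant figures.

Friction provides the centripetal force on a flat curve. At maximum speed it is at its limiting value: μ_s m g = m v²/r.
Mass cancels: v_max = √(μ_s g r) = √(0.223 × 9.81 × 18.9) = √41.35 = 6.430 m/s.

6.43 m/s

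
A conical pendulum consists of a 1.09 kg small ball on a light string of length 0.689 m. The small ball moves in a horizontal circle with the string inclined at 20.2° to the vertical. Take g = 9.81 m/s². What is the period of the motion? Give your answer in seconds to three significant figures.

r = L sinθ = 0.2379 m. From T sinθ = mω²r and T cosθ = mg: tanθ = ω²r/g, so ω² = g tanθ / r = g/(L cosθ).
ω = √(g/(L cosθ)) = √(9.81/(0.689 × 0.9385)) = √15.17 = 3.895 rad/s.
Period = 2π/ω = 1.613 s.

1.61 s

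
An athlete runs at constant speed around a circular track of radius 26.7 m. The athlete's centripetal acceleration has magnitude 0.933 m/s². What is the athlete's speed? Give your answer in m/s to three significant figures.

a_c = v²/r ⇒ v = √(a_c · r) = √(0.933 × 26.7) = √24.91 = 4.991 m/s.

4.99 m/s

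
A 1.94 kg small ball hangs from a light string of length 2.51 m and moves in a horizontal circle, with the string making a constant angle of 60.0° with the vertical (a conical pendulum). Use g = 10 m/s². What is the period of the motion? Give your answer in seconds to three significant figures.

r = L sinθ = 2.174 m. From T sinθ = mω²r and T cosθ = mg: tanθ = ω²r/g, so ω² = g tanθ / r = g/(L cosθ).
ω = √(g/(L cosθ)) = √(10.0/(2.51 × 0.5000)) = √7.968 = 2.823 rad/s.
Period = 2π/ω = 2.226 s.

2.23 s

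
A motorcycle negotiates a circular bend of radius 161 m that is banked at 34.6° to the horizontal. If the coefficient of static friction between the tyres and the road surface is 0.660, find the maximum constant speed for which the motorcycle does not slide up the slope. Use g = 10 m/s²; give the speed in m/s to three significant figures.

At the maximum speed, friction acts down the slope at its limiting value f = μN. Radially (horizontal, toward centre): N sinθ + μN cosθ = mv²/r. Vertically: N cosθ − μN sinθ = mg.
Dividing: v² = r g (sinθ + μcosθ)/(cosθ − μsinθ).
sinθ + μcosθ = 0.5678 + 0.660×0.8231 = 1.111; cosθ − μsinθ = 0.8231 − 0.660×0.5678 = 0.4484.
v² = 161 × 10.0 × 1.111/0.4484 = 3990 m²/s², so v = 63.17 m/s.

63.2 m/s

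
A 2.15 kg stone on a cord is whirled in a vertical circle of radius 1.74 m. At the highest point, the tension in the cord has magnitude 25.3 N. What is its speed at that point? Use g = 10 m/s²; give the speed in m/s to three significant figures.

At the top, T + mg = mv²/r, so v = √(r(T/m + g)) = √(1.74 × (25.3/2.15 + 10.0)) = √(1.74 × 21.77) = √37.88 = 6.154 m/s.

6.15 m/s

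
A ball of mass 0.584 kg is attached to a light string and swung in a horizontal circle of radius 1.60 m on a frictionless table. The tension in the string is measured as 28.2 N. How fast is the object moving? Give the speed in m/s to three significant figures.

T = m v²/r ⇒ v = √(T r / m) = √(28.2 × 1.60 / 0.584) = √77.26 = 8.790 m/s.

8.79 m/s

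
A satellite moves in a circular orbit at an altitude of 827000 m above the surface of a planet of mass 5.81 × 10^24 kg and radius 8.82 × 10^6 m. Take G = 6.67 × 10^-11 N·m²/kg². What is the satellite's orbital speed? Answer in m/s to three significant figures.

6340 m/s

Orbital radius r = R + h = 8.82 × 10^6 + 827000 = 9.647 × 10^6 m.
Gravity supplies the centripetal force: G M m / r² = m v² / r, so v = √(GM/r).
v = √(6.67 × 10^-11 × 5.81 × 10^24 / 9.647 × 10^6) = √(4.017 × 10^7) = 6338 m/s.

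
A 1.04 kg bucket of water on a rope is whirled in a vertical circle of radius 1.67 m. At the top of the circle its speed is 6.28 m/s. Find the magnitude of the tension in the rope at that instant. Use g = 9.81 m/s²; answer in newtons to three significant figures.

At the top, both T and the weight mg point inward (toward the centre), so T + mg = mv²/r.
T = m(v²/r − g) = 1.04 × ((6.28)²/1.67 − 9.81) = 1.04 × (23.62 − 9.81) = 1.04 × 13.81 = 14.36 N.

14.4 N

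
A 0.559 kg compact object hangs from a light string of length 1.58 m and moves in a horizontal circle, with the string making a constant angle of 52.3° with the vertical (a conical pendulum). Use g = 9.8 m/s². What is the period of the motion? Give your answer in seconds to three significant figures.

r = L sinθ = 1.250 m. From T sinθ = mω²r and T cosθ = mg: tanθ = ω²r/g, so ω² = g tanθ / r = g/(L cosθ).
ω = √(g/(L cosθ)) = √(9.8/(1.58 × 0.6115)) = √10.14 = 3.185 rad/s.
Period = 2π/ω = 1.973 s.

1.97 s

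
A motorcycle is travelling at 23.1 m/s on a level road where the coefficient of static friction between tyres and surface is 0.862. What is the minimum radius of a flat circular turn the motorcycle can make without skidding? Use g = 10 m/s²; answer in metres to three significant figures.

At the limit, μ_s m g = m v²/r, so r_min = v²/(μ_s g) = (23.1)²/(0.862 × 10.0) = 533.6/8.620 = 61.90 m.

61.9 m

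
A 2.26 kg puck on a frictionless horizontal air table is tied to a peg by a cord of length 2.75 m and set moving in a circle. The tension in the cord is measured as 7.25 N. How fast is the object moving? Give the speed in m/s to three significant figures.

2.97 m/s

T = m v²/r ⇒ v = √(T r / m) = √(7.25 × 2.75 / 2.26) = √8.822 = 2.970 m/s.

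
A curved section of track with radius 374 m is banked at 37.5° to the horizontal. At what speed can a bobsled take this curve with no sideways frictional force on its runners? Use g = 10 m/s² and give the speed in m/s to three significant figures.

On a frictionless banked curve, N sinθ = mv²/r and N cosθ = mg, so tanθ = v²/(rg).
v = √(r g tanθ) = √(374 × 10.0 × tan 37.5°) = √(374 × 10.0 × 0.7673) = √2870 = 53.57 m/s.

53.6 m/s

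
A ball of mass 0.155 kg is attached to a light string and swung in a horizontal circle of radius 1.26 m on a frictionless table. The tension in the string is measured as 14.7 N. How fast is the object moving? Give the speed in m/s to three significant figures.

T = m v²/r ⇒ v = √(T r / m) = √(14.7 × 1.26 / 0.155) = √119.5 = 10.93 m/s.

10.9 m/s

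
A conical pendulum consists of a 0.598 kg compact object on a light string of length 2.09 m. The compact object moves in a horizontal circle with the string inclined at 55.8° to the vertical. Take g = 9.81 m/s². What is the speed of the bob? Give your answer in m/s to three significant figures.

The radius of the circle is r = L sinθ = 2.09 × sin 55.8° = 1.729 m.
Horizontally T sinθ = mv²/r and vertically T cosθ = mg, so tanθ = v²/(rg).
v = √(r g tanθ) = √(1.729 × 9.81 × 1.471) = √24.95 = 4.995 m/s.

5.00 m/s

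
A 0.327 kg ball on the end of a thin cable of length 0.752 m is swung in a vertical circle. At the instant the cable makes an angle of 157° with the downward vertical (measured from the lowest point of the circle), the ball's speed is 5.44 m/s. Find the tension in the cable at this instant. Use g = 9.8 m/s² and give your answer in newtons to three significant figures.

9.92 N

Take the radial direction toward the centre of the circle as positive. The component of the weight along the string toward the centre is −mg cos φ (φ measured from the bottom), so Newton's second law along the string gives T − mg cos φ = m v²/r.
cos 157° = -0.9205, so T = m(v²/r + g cos φ) = 0.327 × ((5.44)²/0.752 + 9.8 × -0.9205) = 0.327 × (39.35 + (-9.021)) = 0.327 × 30.33 = 9.919 N.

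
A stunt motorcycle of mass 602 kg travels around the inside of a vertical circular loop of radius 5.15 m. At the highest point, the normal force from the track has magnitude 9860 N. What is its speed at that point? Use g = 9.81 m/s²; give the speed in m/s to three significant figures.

At the top, N + mg = mv²/r, so v = √(r(N/m + g)) = √(5.15 × (9860/602 + 9.81)) = √(5.15 × 26.19) = √134.9 = 11.61 m/s.

11.6 m/s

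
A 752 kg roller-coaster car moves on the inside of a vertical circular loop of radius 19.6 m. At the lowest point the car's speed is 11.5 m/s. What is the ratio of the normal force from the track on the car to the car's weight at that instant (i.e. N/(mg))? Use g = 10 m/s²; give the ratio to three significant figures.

1.67

At the bottom, N − mg = mv²/r, so N = m(v²/r + g) and N/(mg) = v²/(rg) + 1 = (11.5)²/(19.6 × 10.0) + 1 = 0.6747 + 1 = 1.675.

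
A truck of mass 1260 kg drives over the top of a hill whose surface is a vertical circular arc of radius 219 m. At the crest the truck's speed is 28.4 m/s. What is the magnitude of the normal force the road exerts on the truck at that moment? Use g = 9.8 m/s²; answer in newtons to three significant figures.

At the crest the centripetal acceleration points downward (toward the centre of the arc), so mg − N = mv²/r.
N = m(g − v²/r) = 1260 × (9.8 − (28.4)²/219) = 1260 × (9.8 − 3.683) = 1260 × 6.117 = 7708 N.

7710 N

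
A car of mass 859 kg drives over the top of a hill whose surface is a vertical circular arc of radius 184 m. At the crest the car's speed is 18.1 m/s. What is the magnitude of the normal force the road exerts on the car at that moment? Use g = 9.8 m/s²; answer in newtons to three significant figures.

At the crest the centripetal acceleration points downward (toward the centre of the arc), so mg − N = mv²/r.
N = m(g − v²/r) = 859 × (9.8 − (18.1)²/184) = 859 × (9.8 − 1.780) = 859 × 8.020 = 6889 N.

6890 N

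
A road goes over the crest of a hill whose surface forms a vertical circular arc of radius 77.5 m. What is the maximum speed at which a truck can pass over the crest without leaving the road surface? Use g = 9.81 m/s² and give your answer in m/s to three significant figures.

At the crest the centre of the circle is below the truck, so the net downward (centripetal) force is mg − N = mv²/r.
The truck leaves the road when N → 0, giving v_max = √(g r) = √(9.81 × 77.5) = 27.57 m/s.

27.6 m/s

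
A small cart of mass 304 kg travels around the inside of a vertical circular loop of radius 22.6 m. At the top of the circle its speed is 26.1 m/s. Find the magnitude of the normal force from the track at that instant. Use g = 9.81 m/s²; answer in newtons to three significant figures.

6180 N

At the top, both N and the weight mg point inward (toward the centre), so N + mg = mv²/r.
N = m(v²/r − g) = 304 × ((26.1)²/22.6 − 9.81) = 304 × (30.14 − 9.81) = 304 × 20.33 = 6181 N.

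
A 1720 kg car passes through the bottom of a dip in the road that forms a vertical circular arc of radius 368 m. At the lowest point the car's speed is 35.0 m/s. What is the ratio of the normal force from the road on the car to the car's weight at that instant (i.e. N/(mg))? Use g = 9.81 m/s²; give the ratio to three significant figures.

At the bottom, N − mg = mv²/r, so N = m(v²/r + g) and N/(mg) = v²/(rg) + 1 = (35.0)²/(368 × 9.81) + 1 = 0.3393 + 1 = 1.339.

1.34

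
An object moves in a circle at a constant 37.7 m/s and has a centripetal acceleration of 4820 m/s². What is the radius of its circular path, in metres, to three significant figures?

0.295 m

a_c = v²/r ⇒ r = v²/a_c = (37.7)²/4820 = 1421/4820 = 0.2949 m.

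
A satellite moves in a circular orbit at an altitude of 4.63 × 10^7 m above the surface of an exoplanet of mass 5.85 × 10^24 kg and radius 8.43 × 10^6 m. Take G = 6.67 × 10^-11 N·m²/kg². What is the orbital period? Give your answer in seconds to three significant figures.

r = R + h = 8.43 × 10^6 + 4.63 × 10^7 = 5.473 × 10^7 m. Gravity provides the centripetal force: G M m / r² = m v² / r ⇒ v = √(GM/r) = 2670 m/s.
T = 2πr/v = 2π × 5.473 × 10^7 / 2670 = 128800 s.

129000 s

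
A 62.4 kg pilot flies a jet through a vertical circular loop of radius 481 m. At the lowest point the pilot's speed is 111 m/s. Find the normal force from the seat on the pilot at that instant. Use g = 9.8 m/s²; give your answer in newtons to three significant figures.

2210 N

At the lowest point, N points up (toward the centre) and the weight mg points down (away from the centre), so the net inward force is N − mg = mv²/r.
N = m(v²/r + g) = 62.4 × ((111)²/481 + 9.8) = 62.4 × (25.62 + 9.8) = 62.4 × 35.42 = 2210 N.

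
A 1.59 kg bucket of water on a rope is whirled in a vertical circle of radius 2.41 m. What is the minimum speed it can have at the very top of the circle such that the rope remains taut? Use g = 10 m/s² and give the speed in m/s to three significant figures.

4.91 m/s

At the highest point the centre is directly below, so both the weight and T act inward: T + mg = mv²/r.
At minimum speed T → 0, so mg = mv_min²/r ⇒ v_min = √(g r) = √(10.0 × 2.41) = 4.909 m/s.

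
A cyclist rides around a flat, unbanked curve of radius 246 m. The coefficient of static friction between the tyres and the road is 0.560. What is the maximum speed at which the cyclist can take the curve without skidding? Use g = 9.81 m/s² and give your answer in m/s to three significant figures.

The only inward force on a level bend is static friction, so at the limit f_s = μ_s N = μ_s m g = m v²/r.
Mass cancels: v_max = √(μ_s g r) = √(0.560 × 9.81 × 246) = √1351 = 36.76 m/s.

36.8 m/s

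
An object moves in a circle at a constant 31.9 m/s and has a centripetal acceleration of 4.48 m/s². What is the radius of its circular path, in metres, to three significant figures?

227 m

a_c = v²/r ⇒ r = v²/a_c = (31.9)²/4.48 = 1018/4.48 = 227.1 m.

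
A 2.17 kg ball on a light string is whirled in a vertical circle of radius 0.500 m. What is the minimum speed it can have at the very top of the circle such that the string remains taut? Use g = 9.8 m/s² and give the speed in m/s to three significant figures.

2.21 m/s

At the highest point the centre is directly below, so both the weight and T act inward: T + mg = mv²/r.
At minimum speed T → 0, so mg = mv_min²/r ⇒ v_min = √(g r) = √(9.8 × 0.500) = 2.214 m/s.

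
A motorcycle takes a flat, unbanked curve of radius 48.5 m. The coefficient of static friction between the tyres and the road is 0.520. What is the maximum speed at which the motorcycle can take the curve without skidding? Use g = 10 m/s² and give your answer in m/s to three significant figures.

Friction provides the centripetal force on a flat curve. At maximum speed it is at its limiting value: μ_s m g = m v²/r.
Mass cancels: v_max = √(μ_s g r) = √(0.520 × 10.0 × 48.5) = √252.2 = 15.88 m/s.

15.9 m/s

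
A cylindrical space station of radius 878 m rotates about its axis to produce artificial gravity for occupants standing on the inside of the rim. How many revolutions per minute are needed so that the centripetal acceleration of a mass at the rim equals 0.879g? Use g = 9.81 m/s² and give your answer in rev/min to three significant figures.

0.946 rev/min

Require ω²r = 0.879g, so ω = √(0.879 × 9.81/878) = 0.09910 rad/s.
In rev/min: ω × 60/(2π) = 0.09910 × 60/(2π) = 0.9464 rev/min.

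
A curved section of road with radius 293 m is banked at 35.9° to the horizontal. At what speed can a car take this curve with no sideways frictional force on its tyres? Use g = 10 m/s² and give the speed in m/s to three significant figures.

On a frictionless banked curve, N sinθ = mv²/r and N cosθ = mg, so tanθ = v²/(rg).
v = √(r g tanθ) = √(293 × 10.0 × tan 35.9°) = √(293 × 10.0 × 0.7239) = √2121 = 46.05 m/s.

46.1 m/s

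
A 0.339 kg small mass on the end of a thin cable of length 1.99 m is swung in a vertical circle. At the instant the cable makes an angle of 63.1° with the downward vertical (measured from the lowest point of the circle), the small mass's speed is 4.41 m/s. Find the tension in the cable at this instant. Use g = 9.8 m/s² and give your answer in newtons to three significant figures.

Take the radial direction toward the centre of the circle as positive. The component of the weight along the string toward the centre is −mg cos φ (φ measured from the bottom), so Newton's second law along the string gives T − mg cos φ = m v²/r.
cos 63.1° = 0.4524, so T = m(v²/r + g cos φ) = 0.339 × ((4.41)²/1.99 + 9.8 × 0.4524) = 0.339 × (9.773 + (4.434)) = 0.339 × 14.21 = 4.816 N.

4.82 N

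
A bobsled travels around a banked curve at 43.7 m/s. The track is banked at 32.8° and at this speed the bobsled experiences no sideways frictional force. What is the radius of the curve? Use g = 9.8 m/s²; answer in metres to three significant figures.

302 m

Frictionless banking: tanθ = v²/(rg), so r = v²/(g tanθ).
r = (43.7)²/(9.8 × tan 32.8°) = 1910/(9.8 × 0.6445) = 1910/6.316 = 302.4 m.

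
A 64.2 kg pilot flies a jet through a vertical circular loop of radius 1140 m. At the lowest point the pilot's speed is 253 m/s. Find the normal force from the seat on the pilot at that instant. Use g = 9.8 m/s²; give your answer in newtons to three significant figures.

At the lowest point, N points up (toward the centre) and the weight mg points down (away from the centre), so the net inward force is N − mg = mv²/r.
N = m(v²/r + g) = 64.2 × ((253)²/1140 + 9.8) = 64.2 × (56.15 + 9.8) = 64.2 × 65.95 = 4234 N.

4230 N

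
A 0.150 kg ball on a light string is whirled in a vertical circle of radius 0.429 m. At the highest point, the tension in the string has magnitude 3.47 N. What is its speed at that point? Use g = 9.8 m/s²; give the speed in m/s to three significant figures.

At the top, T + mg = mv²/r, so v = √(r(T/m + g)) = √(0.429 × (3.47/0.150 + 9.8)) = √(0.429 × 32.93) = √14.13 = 3.759 m/s.

3.76 m/s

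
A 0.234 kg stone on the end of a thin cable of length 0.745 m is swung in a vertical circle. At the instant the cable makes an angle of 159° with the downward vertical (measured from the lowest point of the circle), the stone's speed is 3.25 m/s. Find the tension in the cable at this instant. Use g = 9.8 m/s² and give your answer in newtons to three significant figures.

1.18 N

Take the radial direction toward the centre of the circle as positive. The component of the weight along the string toward the centre is −mg cos φ (φ measured from the bottom), so Newton's second law along the string gives T − mg cos φ = m v²/r.
cos 159° = -0.9336, so T = m(v²/r + g cos φ) = 0.234 × ((3.25)²/0.745 + 9.8 × -0.9336) = 0.234 × (14.18 + (-9.149)) = 0.234 × 5.029 = 1.177 N.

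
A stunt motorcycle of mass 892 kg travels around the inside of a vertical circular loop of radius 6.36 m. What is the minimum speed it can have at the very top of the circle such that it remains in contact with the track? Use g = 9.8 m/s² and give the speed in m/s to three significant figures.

At the highest point the centre is directly below, so both the weight and N act inward: N + mg = mv²/r.
At minimum speed N → 0, so mg = mv_min²/r ⇒ v_min = √(g r) = √(9.8 × 6.36) = 7.895 m/s.

7.89 m/s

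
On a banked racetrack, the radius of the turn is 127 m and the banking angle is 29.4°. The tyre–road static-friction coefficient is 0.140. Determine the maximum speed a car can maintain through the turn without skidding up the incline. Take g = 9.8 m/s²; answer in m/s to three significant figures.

At the maximum speed, friction acts down the slope at its limiting value f = μN. Radially (horizontal, toward centre): N sinθ + μN cosθ = mv²/r. Vertically: N cosθ − μN sinθ = mg.
Dividing: v² = r g (sinθ + μcosθ)/(cosθ − μsinθ).
sinθ + μcosθ = 0.4909 + 0.140×0.8712 = 0.6129; cosθ − μsinθ = 0.8712 − 0.140×0.4909 = 0.8025.
v² = 127 × 9.8 × 0.6129/0.8025 = 950.5 m²/s², so v = 30.83 m/s.

30.8 m/s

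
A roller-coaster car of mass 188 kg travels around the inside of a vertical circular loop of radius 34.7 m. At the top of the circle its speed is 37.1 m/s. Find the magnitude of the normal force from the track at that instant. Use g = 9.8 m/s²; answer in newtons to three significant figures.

At the top, both N and the weight mg point inward (toward the centre), so N + mg = mv²/r.
N = m(v²/r − g) = 188 × ((37.1)²/34.7 − 9.8) = 188 × (39.67 − 9.8) = 188 × 29.87 = 5615 N.

5610 N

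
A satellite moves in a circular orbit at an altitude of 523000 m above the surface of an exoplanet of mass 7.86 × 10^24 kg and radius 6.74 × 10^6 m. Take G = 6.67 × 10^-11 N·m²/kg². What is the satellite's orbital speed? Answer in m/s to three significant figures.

Orbital radius r = R + h = 6.74 × 10^6 + 523000 = 7.263 × 10^6 m.
Gravity supplies the centripetal force: G M m / r² = m v² / r, so v = √(GM/r).
v = √(6.67 × 10^-11 × 7.86 × 10^24 / 7.263 × 10^6) = √(7.218 × 10^7) = 8496 m/s.

8500 m/s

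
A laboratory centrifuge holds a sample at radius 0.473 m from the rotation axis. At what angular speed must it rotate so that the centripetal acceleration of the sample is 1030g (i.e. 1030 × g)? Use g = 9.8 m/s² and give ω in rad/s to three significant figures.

146 rad/s

Centripetal acceleration a_c = ω²r. Setting ω²r = 1030g:
ω = √(1030g / r) = √(1030 × 9.8 / 0.473) = √21340 = 146.1 rad/s.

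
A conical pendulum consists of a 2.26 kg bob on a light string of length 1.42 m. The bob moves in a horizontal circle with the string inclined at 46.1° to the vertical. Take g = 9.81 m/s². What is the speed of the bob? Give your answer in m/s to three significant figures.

3.23 m/s

The radius of the circle is r = L sinθ = 1.42 × sin 46.1° = 1.023 m.
Horizontally T sinθ = mv²/r and vertically T cosθ = mg, so tanθ = v²/(rg).
v = √(r g tanθ) = √(1.023 × 9.81 × 1.039) = √10.43 = 3.230 m/s.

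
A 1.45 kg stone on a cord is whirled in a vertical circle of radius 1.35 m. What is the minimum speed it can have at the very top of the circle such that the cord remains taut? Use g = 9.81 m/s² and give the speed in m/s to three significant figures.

3.64 m/s

At the top, both weight mg and T point toward the centre: T + mg = mv²/r.
At minimum speed T → 0, so mg = mv_min²/r ⇒ v_min = √(g r) = √(9.81 × 1.35) = 3.639 m/s.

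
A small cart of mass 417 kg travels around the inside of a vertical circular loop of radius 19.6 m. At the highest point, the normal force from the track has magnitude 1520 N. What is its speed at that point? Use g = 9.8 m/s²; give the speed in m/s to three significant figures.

16.2 m/s

At the top, N + mg = mv²/r, so v = √(r(N/m + g)) = √(19.6 × (1520/417 + 9.8)) = √(19.6 × 13.45) = √263.5 = 16.23 m/s.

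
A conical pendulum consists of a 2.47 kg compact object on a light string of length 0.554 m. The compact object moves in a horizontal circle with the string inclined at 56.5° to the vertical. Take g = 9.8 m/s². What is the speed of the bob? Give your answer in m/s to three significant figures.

2.62 m/s

The radius of the circle is r = L sinθ = 0.554 × sin 56.5° = 0.4620 m.
Horizontally T sinθ = mv²/r and vertically T cosθ = mg, so tanθ = v²/(rg).
v = √(r g tanθ) = √(0.4620 × 9.8 × 1.511) = √6.840 = 2.615 m/s.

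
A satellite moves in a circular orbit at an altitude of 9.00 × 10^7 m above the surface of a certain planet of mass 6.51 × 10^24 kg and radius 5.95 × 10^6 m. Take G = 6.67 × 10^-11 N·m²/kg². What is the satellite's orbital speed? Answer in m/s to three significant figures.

2130 m/s

Orbital radius r = R + h = 5.95 × 10^6 + 9.00 × 10^7 = 9.595 × 10^7 m.
Gravity supplies the centripetal force: G M m / r² = m v² / r, so v = √(GM/r).
v = √(6.67 × 10^-11 × 6.51 × 10^24 / 9.595 × 10^7) = √(4.525 × 10^6) = 2127 m/s.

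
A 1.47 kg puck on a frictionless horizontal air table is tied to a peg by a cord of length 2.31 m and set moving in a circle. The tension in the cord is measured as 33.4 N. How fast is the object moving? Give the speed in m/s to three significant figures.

7.24 m/s

T = m v²/r ⇒ v = √(T r / m) = √(33.4 × 2.31 / 1.47) = √52.49 = 7.245 m/s.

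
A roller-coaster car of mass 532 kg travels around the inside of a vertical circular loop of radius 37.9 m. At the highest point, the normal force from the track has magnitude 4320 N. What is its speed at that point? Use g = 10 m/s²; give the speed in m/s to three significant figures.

At the top, N + mg = mv²/r, so v = √(r(N/m + g)) = √(37.9 × (4320/532 + 10.0)) = √(37.9 × 18.12) = √686.8 = 26.21 m/s.

26.2 m/s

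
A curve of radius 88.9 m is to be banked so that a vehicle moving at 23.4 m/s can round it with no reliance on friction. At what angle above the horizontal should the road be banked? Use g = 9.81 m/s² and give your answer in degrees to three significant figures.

32.1°

With no friction, the horizontal component of the normal force provides the centripetal force: N sinθ = mv²/r, while N cosθ = mg vertically.
Dividing: tanθ = v²/(r g) = (23.4)²/(88.9 × 9.81) = 547.6/872.1 = 0.6279.
θ = arctan(0.6279) = 32.12°.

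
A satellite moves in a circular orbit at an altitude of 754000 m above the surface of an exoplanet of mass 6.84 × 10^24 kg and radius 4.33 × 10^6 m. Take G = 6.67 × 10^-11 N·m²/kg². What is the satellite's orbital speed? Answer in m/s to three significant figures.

9470 m/s

Orbital radius r = R + h = 4.33 × 10^6 + 754000 = 5.084 × 10^6 m.
Gravity supplies the centripetal force: G M m / r² = m v² / r, so v = √(GM/r).
v = √(6.67 × 10^-11 × 6.84 × 10^24 / 5.084 × 10^6) = √(8.974 × 10^7) = 9473 m/s.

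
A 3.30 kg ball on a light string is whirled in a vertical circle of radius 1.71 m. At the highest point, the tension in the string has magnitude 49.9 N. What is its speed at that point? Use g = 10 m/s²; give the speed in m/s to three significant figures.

6.55 m/s

At the top, T + mg = mv²/r, so v = √(r(T/m + g)) = √(1.71 × (49.9/3.30 + 10.0)) = √(1.71 × 25.12) = √42.96 = 6.554 m/s.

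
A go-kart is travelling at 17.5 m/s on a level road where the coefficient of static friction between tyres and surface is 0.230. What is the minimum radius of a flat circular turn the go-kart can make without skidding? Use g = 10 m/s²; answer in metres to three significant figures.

133 m

At the limit, μ_s m g = m v²/r, so r_min = v²/(μ_s g) = (17.5)²/(0.230 × 10.0) = 306.2/2.300 = 133.2 m.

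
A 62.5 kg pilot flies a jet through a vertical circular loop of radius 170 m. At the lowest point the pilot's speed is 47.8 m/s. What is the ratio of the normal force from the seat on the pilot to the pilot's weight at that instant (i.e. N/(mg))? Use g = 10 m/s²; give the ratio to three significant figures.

2.34

At the bottom, N − mg = mv²/r, so N = m(v²/r + g) and N/(mg) = v²/(rg) + 1 = (47.8)²/(170 × 10.0) + 1 = 1.344 + 1 = 2.344.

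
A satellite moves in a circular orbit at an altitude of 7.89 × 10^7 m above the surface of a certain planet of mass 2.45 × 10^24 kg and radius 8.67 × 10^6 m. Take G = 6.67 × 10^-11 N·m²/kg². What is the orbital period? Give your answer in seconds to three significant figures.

403000 s

r = R + h = 8.67 × 10^6 + 7.89 × 10^7 = 8.757 × 10^7 m. Gravity provides the centripetal force: G M m / r² = m v² / r ⇒ v = √(GM/r) = 1366 m/s.
T = 2πr/v = 2π × 8.757 × 10^7 / 1366 = 402800 s.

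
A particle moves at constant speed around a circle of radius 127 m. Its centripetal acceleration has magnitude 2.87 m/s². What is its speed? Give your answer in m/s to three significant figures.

19.1 m/s

a_c = v²/r ⇒ v = √(a_c · r) = √(2.87 × 127) = √364.5 = 19.09 m/s.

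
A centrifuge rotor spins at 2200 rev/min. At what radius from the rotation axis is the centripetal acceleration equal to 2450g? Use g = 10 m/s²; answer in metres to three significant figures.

ω = 2200 rev/min × 2π/60 = 230.4 rad/s.
a_c = ω²r = 2450g ⇒ r = 2450 × 10.0 / (230.4)² = 24500/53080 = 0.4616 m.

0.462 m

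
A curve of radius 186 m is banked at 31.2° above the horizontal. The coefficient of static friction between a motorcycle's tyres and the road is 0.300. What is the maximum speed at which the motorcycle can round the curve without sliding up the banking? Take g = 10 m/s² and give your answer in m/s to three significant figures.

At the maximum speed, friction acts down the slope at its limiting value f = μN. Radially (horizontal, toward centre): N sinθ + μN cosθ = mv²/r. Vertically: N cosθ − μN sinθ = mg.
Dividing: v² = r g (sinθ + μcosθ)/(cosθ − μsinθ).
sinθ + μcosθ = 0.5180 + 0.300×0.8554 = 0.7746; cosθ − μsinθ = 0.8554 − 0.300×0.5180 = 0.7000.
v² = 186 × 10.0 × 0.7746/0.7000 = 2058 m²/s², so v = 45.37 m/s.

45.4 m/s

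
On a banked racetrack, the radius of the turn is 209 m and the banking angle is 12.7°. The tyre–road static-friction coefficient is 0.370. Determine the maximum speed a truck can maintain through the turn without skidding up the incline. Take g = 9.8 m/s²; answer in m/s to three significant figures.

At the maximum speed, friction acts down the slope at its limiting value f = μN. Radially (horizontal, toward centre): N sinθ + μN cosθ = mv²/r. Vertically: N cosθ − μN sinθ = mg.
Dividing: v² = r g (sinθ + μcosθ)/(cosθ − μsinθ).
sinθ + μcosθ = 0.2198 + 0.370×0.9755 = 0.5808; cosθ − μsinθ = 0.9755 − 0.370×0.2198 = 0.8942.
v² = 209 × 9.8 × 0.5808/0.8942 = 1330 m²/s², so v = 36.47 m/s.

36.5 m/s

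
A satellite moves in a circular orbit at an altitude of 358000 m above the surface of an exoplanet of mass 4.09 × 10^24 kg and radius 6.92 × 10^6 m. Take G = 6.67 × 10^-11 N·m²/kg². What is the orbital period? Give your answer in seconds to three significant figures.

r = R + h = 6.92 × 10^6 + 358000 = 7.278 × 10^6 m. Gravity provides the centripetal force: G M m / r² = m v² / r ⇒ v = √(GM/r) = 6122 m/s.
T = 2πr/v = 2π × 7.278 × 10^6 / 6122 = 7469 s.

7470 s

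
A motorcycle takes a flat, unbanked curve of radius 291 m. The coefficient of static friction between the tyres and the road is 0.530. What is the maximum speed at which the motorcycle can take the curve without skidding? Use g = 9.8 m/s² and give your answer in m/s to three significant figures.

The only inward force on a level bend is static friction, so at the limit f_s = μ_s N = μ_s m g = m v²/r.
Mass cancels: v_max = √(μ_s g r) = √(0.530 × 9.8 × 291) = √1511 = 38.88 m/s.

38.9 m/s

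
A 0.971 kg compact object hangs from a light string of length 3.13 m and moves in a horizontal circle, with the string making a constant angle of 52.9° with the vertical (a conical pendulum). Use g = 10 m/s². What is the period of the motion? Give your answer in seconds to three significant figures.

r = L sinθ = 2.496 m. From T sinθ = mω²r and T cosθ = mg: tanθ = ω²r/g, so ω² = g tanθ / r = g/(L cosθ).
ω = √(g/(L cosθ)) = √(10.0/(3.13 × 0.6032)) = √5.296 = 2.301 rad/s.
Period = 2π/ω = 2.730 s.

2.73 s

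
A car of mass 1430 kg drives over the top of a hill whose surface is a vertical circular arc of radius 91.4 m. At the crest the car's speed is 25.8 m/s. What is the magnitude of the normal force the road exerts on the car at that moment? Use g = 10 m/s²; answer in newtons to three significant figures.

3890 N

At the crest the centripetal acceleration points downward (toward the centre of the arc), so mg − N = mv²/r.
N = m(g − v²/r) = 1430 × (10.0 − (25.8)²/91.4) = 1430 × (10.0 − 7.283) = 1430 × 2.717 = 3886 N.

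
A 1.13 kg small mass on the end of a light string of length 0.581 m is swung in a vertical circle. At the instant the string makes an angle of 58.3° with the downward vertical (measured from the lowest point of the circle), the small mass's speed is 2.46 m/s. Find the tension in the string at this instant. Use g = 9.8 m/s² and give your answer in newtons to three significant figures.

17.6 N

Take the radial direction toward the centre of the circle as positive. The component of the weight along the string toward the centre is −mg cos φ (φ measured from the bottom), so Newton's second law along the string gives T − mg cos φ = m v²/r.
cos 58.3° = 0.5255, so T = m(v²/r + g cos φ) = 1.13 × ((2.46)²/0.581 + 9.8 × 0.5255) = 1.13 × (10.42 + (5.150)) = 1.13 × 15.57 = 17.59 N.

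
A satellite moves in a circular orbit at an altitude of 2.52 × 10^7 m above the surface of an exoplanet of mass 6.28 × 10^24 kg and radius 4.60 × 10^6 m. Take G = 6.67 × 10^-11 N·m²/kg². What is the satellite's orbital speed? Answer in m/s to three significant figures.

3750 m/s

Orbital radius r = R + h = 4.60 × 10^6 + 2.52 × 10^7 = 2.980 × 10^7 m.
Gravity supplies the centripetal force: G M m / r² = m v² / r, so v = √(GM/r).
v = √(6.67 × 10^-11 × 6.28 × 10^24 / 2.980 × 10^7) = √(1.406 × 10^7) = 3749 m/s.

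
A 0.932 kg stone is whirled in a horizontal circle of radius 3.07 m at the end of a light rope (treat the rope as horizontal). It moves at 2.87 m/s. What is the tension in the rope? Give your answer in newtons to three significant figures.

2.50 N

The tension is the only horizontal force, so it supplies the full centripetal force: T = m v²/r = 0.932 × (2.870)²/3.07 = 0.932 × 8.237/3.07 = 2.501 N.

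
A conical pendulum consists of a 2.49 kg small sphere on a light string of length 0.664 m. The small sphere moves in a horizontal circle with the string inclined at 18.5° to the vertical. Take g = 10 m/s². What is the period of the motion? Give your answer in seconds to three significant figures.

r = L sinθ = 0.2107 m. From T sinθ = mω²r and T cosθ = mg: tanθ = ω²r/g, so ω² = g tanθ / r = g/(L cosθ).
ω = √(g/(L cosθ)) = √(10.0/(0.664 × 0.9483)) = √15.88 = 3.985 rad/s.
Period = 2π/ω = 1.577 s.

1.58 s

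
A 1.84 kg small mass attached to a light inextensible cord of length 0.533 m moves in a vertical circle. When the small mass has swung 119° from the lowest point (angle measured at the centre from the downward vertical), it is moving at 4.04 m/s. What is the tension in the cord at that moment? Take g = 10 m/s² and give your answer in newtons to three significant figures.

47.4 N

Take the radial direction toward the centre of the circle as positive. The component of the weight along the string toward the centre is −mg cos φ (φ measured from the bottom), so Newton's second law along the string gives T − mg cos φ = m v²/r.
cos 119° = -0.4848, so T = m(v²/r + g cos φ) = 1.84 × ((4.04)²/0.533 + 10.0 × -0.4848) = 1.84 × (30.62 + (-4.848)) = 1.84 × 25.77 = 47.42 N.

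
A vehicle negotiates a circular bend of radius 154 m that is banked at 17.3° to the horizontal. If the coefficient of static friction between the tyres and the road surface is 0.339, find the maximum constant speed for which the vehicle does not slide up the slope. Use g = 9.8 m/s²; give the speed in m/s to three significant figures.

At the maximum speed, friction acts down the slope at its limiting value f = μN. Radially (horizontal, toward centre): N sinθ + μN cosθ = mv²/r. Vertically: N cosθ − μN sinθ = mg.
Dividing: v² = r g (sinθ + μcosθ)/(cosθ − μsinθ).
sinθ + μcosθ = 0.2974 + 0.339×0.9548 = 0.6210; cosθ − μsinθ = 0.9548 − 0.339×0.2974 = 0.8540.
v² = 154 × 9.8 × 0.6210/0.8540 = 1098 m²/s², so v = 33.13 m/s.

33.1 m/s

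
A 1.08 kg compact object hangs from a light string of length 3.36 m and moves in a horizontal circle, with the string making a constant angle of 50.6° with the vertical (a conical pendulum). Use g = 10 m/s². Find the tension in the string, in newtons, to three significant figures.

17.0 N

Vertically the bob has no acceleration, so T cosθ = mg.
T = mg/cosθ = 1.08 × 10.0 / cos 50.6° = 10.80/0.6347 = 17.02 N.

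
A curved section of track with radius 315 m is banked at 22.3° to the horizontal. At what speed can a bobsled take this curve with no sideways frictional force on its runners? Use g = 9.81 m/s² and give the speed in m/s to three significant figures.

On a frictionless banked curve, N sinθ = mv²/r and N cosθ = mg, so tanθ = v²/(rg).
v = √(r g tanθ) = √(315 × 9.81 × tan 22.3°) = √(315 × 9.81 × 0.4101) = √1267 = 35.60 m/s.

35.6 m/s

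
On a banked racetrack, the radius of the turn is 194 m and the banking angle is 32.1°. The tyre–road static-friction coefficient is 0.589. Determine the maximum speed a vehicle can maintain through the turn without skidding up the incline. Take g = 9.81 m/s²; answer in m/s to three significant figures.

60.6 m/s

At the maximum speed, friction acts down the slope at its limiting value f = μN. Radially (horizontal, toward centre): N sinθ + μN cosθ = mv²/r. Vertically: N cosθ − μN sinθ = mg.
Dividing: v² = r g (sinθ + μcosθ)/(cosθ − μsinθ).
sinθ + μcosθ = 0.5314 + 0.589×0.8471 = 1.030; cosθ − μsinθ = 0.8471 − 0.589×0.5314 = 0.5341.
v² = 194 × 9.81 × 1.030/0.5341 = 3671 m²/s², so v = 60.59 m/s.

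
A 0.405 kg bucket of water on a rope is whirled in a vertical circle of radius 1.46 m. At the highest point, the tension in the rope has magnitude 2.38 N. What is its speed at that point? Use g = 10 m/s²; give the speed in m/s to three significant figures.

4.81 m/s

At the top, T + mg = mv²/r, so v = √(r(T/m + g)) = √(1.46 × (2.38/0.405 + 10.0)) = √(1.46 × 15.88) = √23.18 = 4.815 m/s.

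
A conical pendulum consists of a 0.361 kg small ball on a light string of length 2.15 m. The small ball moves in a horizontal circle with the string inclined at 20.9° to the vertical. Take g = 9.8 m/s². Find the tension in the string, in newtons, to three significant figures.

3.79 N

Vertically the bob has no acceleration, so T cosθ = mg.
T = mg/cosθ = 0.361 × 9.8 / cos 20.9° = 3.538/0.9342 = 3.787 N.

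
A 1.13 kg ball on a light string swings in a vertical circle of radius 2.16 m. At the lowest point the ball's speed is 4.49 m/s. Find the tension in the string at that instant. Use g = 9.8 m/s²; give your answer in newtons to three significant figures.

At the lowest point, T points up (toward the centre) and the weight mg points down (away from the centre), so the net inward force is T − mg = mv²/r.
T = m(v²/r + g) = 1.13 × ((4.49)²/2.16 + 9.8) = 1.13 × (9.333 + 9.8) = 1.13 × 19.13 = 21.62 N.

21.6 N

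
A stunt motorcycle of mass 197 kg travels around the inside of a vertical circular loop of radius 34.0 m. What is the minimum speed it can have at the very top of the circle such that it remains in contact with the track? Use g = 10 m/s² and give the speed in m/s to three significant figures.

18.4 m/s

At the highest point the centre is directly below, so both the weight and N act inward: N + mg = mv²/r.
At minimum speed N → 0, so mg = mv_min²/r ⇒ v_min = √(g r) = √(10.0 × 34.0) = 18.44 m/s.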